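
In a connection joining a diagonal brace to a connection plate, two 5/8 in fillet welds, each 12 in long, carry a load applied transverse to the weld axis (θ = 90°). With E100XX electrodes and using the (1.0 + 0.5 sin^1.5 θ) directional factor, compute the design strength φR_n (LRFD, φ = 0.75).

E100XX → F_EXX = 100 ksi.
t_e = 0.707 × 0.625 = 0.4419 in; A_we = 0.4419 × 24 = 10.6 in².
Directional factor: 1.0 + 0.5 sin^1.5(90°) = 1.5.
F_nw = 0.6 × 100 × 1.5 = 90 ksi.
φR_n = 0.75 × 90 × 10.6 = 715.8 kip.

φR_n ≈ 716 kip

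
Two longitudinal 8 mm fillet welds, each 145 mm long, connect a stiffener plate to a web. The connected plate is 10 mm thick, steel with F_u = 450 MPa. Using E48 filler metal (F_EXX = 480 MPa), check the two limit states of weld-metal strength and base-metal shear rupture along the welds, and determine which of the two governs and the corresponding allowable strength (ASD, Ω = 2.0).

R_n/Ω ≈ 236 kN (weld metal governs)

t_e = 0.707 × 8 = 5.656 mm; L = 290 mm.
Weld metal: R_n/Ω = (1/2.0) × 0.6 × 480 × 5.656 × 290 × 10⁻³ = 236.2 kN.
Base metal (shear rupture): R_n/Ω = (1/2.0) × 0.6 × 450 × 10 × 290 × 10⁻³ = 391.5 kN.
Governing: weld metal.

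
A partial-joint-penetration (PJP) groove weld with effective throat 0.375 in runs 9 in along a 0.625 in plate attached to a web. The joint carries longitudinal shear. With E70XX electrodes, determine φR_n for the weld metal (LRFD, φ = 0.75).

E70XX → F_EXX = 70 ksi.
Effective throat (given) t_e = 0.375 in.
A_we = 0.375 × 9 = 3.375 in².
F_nw = 0.6 F_EXX = 42 ksi.
φR_n = 0.75 × 42 × 3.375 = 106.3 kip.

φR_n ≈ 106 kip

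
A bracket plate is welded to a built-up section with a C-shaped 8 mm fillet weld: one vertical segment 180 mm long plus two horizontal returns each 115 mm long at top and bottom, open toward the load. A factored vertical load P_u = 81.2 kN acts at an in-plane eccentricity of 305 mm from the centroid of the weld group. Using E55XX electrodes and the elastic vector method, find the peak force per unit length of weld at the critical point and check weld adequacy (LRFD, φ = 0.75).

E55XX → F_EXX = 550 MPa.
Total weld length L_w = 410 mm. Treat welds as unit-width lines.
Centroid: x̄ = 2×115×57.5 / 410 = 32.26 mm from the vertical weld.
Polar moment about centroid: J = I_x + I_y = [180³/12 + 2×115×90²] + [180×32.26² + 2(115³/12 + 115×25.24²)] = 2936000 mm³.
Direct shear f_v = P/L_w = 81.2×10³ / 410 = 198 N/mm (vertical).
Torsion M = P·e = 81.2×10³ × 305 = 24766000 N·mm.
Critical point at (x, y) = (82.74, 90) from centroid. f_tx = M·y/J = 759.1 N/mm; f_ty = M·x/J = 697.9 N/mm.
Resultant f_max = √[f_tx² + (f_v + f_ty)²] = √[759.1² + (198 + 697.9)²] = 1174 N/mm.
Capacity per unit length: φr_n = 0.75 × 0.6 × 550 × (0.707 × 8) = 1400 N/mm.
1174 ≤ 1400 → adequate.

f_max ≈ 1170 N/mm; adequate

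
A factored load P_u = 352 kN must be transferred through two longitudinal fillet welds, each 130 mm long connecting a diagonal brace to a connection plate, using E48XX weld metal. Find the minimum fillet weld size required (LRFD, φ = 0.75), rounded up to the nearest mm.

w = 9 mm

E48XX → F_EXX = 480 MPa.
Total weld length L = 260 mm.
Required throat t_e = P_u / (φ × 0.6 F_EXX × L) = 352 / (0.75 × 0.6 × 480 × 260 × 10⁻³) = 6.268 mm.
Required leg w = t_e / 0.707 = 8.865 mm → use 9 mm.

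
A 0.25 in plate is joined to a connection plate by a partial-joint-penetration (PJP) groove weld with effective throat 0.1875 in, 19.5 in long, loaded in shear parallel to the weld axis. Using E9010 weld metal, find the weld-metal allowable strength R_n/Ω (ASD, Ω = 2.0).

R_n/Ω ≈ 98.7 kip

E90XX → F_EXX = 90 ksi.
Effective throat (given) t_e = 0.1875 in.
A_we = 0.1875 × 19.5 = 3.656 in².
F_nw = 0.6 F_EXX = 54 ksi.
R_n/Ω = (54 × 3.656) / 2.0 = 98.72 kip.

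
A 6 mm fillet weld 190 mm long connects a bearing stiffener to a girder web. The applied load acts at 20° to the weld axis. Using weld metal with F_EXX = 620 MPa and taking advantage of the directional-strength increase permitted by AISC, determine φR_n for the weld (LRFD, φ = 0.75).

t_e = 0.707 × 6 = 4.242 mm; A_we = 4.242 × 190 = 806 mm².
Directional factor: 1.0 + 0.5 sin^1.5(20°) = 1.1.
F_nw = 0.6 × 620 × 1.1 = 409.2 MPa.
φR_n = 0.75 × 409.2 × 806 × 10⁻³ = 247.4 kN.

φR_n ≈ 247 kN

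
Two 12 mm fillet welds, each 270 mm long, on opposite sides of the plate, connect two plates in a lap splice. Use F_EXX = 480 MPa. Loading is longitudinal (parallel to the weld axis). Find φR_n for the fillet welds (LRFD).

Effective throat t_e = 0.707 × 12 = 8.484 mm.
Total length L = 540 mm; A_we = 8.484 × 540 = 4581 mm².
F_nw = 0.6 F_EXX = 0.6 × 480 = 288 MPa.
φR_n = 0.75 × 288 × 4581 × 10⁻³ = 989.6 kN.

φR_n ≈ 990 kN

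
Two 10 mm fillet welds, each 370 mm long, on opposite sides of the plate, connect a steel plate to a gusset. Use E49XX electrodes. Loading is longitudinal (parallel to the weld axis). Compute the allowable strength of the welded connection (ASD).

R_n/Ω ≈ 769 kN

E49XX → F_EXX = 490 MPa.
Effective throat t_e = 0.707 × 10 = 7.07 mm.
Total length L = 740 mm; A_we = 7.07 × 740 = 5232 mm².
F_nw = 0.6 F_EXX = 0.6 × 490 = 294 MPa.
R_n = 294 × 5232 × 10⁻³ = 1538 kN; R_n/Ω = 1538/2.0 = 769.1 kN.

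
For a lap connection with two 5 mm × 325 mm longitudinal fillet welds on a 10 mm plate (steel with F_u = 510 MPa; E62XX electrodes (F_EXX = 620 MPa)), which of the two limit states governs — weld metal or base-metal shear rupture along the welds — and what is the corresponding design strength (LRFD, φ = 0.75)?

φR_n ≈ 641 kN (weld metal governs)

t_e = 0.707 × 5 = 3.535 mm; L = 650 mm.
Weld metal: φR_n = 0.75 × 0.6 × 620 × 3.535 × 650 × 10⁻³ = 641.1 kN.
Base metal (shear rupture): φR_n = 0.75 × 0.6 × 510 × 10 × 650 × 10⁻³ = 1492 kN.
Governing: weld metal.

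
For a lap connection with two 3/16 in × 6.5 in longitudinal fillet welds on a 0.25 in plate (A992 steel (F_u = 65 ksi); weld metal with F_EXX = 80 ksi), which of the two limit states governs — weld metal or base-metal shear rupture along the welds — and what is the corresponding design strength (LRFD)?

φR_n ≈ 62 kip (weld metal governs)

t_e = 0.707 × 0.1875 = 0.1326 in; L = 13 in.
Weld metal: φR_n = 0.75 × 0.6 × 80 × 0.1326 × 13 = 62.04 kip.
Base metal (shear rupture): φR_n = 0.75 × 0.6 × 65 × 0.25 × 13 = 95.06 kip.
Governing: weld metal.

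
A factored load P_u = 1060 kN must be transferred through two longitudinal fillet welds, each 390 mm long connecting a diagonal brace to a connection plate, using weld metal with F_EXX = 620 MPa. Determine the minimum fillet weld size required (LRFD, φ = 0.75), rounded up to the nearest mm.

w = 7 mm

Total weld length L = 780 mm.
Required throat t_e = P_u / (φ × 0.6 F_EXX × L) = 1060 / (0.75 × 0.6 × 620 × 780 × 10⁻³) = 4.871 mm.
Required leg w = t_e / 0.707 = 6.889 mm → use 7 mm.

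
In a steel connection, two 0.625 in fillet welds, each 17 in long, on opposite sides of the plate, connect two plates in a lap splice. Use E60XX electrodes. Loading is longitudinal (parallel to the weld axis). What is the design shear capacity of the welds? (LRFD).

E60XX → F_EXX = 60 ksi.
Effective throat t_e = 0.707 × 0.625 = 0.4419 in.
Total length L = 34 in; A_we = 0.4419 × 34 = 15.02 in².
F_nw = 0.6 F_EXX = 0.6 × 60 = 36 ksi.
φR_n = 0.75 × 36 × 15.02 = 405.6 kip.

φR_n ≈ 406 kip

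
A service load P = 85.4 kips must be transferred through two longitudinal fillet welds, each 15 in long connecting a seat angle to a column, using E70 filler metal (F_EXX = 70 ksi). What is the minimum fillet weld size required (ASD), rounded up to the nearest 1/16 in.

w = 1/4 in

Total weld length L = 30 in.
Required throat t_e = P × Ω / (0.6 F_EXX × L) = 85.4 × 2.0 / (0.6 × 70 × 30) = 0.1356 in.
Required leg w = t_e / 0.707 = 0.1917 in → use 1/4 in.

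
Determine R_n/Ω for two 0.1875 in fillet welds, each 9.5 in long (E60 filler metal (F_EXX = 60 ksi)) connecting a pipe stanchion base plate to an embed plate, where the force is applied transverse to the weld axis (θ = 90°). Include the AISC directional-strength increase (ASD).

R_n/Ω ≈ 68 kip

t_e = 0.707 × 0.1875 = 0.1326 in; A_we = 0.1326 × 19 = 2.519 in².
Directional factor: 1.0 + 0.5 sin^1.5(90°) = 1.5.
F_nw = 0.6 × 60 × 1.5 = 54 ksi.
R_n/Ω = (54 × 2.519) / 2.0 = 68 kip.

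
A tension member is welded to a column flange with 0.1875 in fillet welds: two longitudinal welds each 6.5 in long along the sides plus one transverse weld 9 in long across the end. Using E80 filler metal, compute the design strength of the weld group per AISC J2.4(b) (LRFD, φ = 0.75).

E80XX → F_EXX = 80 ksi.
t_e = 0.707 × 0.1875 = 0.1326 in.
R_nwl = 0.6 × 80 × 0.1326 × 13 = 82.72 kip (longitudinal, 2 welds).
R_nwt = 0.6 × 80 × 0.1326 × 9 = 57.27 kip (transverse, base value).
(i) R_nwl + R_nwt = 140 kip; (ii) 0.85 R_nwl + 1.5 R_nwt = 156.2 kip.
R_n = max = 156.2 kip [governs: (ii)]; φR_n = 117.2 kip.

φR_n ≈ 117 kip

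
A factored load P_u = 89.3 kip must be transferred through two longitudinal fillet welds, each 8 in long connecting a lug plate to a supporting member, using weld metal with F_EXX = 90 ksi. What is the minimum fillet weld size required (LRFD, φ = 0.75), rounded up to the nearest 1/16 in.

Total weld length L = 16 in.
Required throat t_e = P_u / (φ × 0.6 F_EXX × L) = 89.3 / (0.75 × 0.6 × 90 × 16) = 0.1378 in.
Required leg w = t_e / 0.707 = 0.1949 in → use 1/4 in.

w = 1/4 in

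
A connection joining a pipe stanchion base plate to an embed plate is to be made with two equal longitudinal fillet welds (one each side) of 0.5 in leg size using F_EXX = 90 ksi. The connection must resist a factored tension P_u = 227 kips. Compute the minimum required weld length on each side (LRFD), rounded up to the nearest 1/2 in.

Throat t_e = 0.707 × 0.5 = 0.3535 in.
φr_n = 0.75 × 0.6 × 90 × 0.3535 = 14.32 kips/in.
L_req = P_u / φr_n = 227 / 14.32 = 15.86 in total.
Per side: 15.86 / 2 = 7.928 in.
Round up → use L = 8 in on each side.

L = 8 in on each side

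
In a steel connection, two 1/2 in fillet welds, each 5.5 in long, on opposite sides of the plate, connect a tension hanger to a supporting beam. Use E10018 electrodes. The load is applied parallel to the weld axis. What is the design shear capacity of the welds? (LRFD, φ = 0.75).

φR_n ≈ 175 kips

E100XX → F_EXX = 100 ksi.
Effective throat t_e = 0.707 × 0.5 = 0.3535 in.
Total length L = 11 in; A_we = 0.3535 × 11 = 3.888 in².
F_nw = 0.6 F_EXX = 0.6 × 100 = 60 ksi.
φR_n = 0.75 × 60 × 3.888 = 175 kips.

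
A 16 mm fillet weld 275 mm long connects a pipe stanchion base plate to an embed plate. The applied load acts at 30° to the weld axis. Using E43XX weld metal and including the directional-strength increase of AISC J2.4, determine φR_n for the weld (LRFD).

φR_n ≈ 708 kN

E43XX → F_EXX = 430 MPa.
t_e = 0.707 × 16 = 11.31 mm; A_we = 11.31 × 275 = 3111 mm².
Directional factor: 1.0 + 0.5 sin^1.5(30°) = 1.177.
F_nw = 0.6 × 430 × 1.177 = 303.6 MPa.
φR_n = 0.75 × 303.6 × 3111 × 10⁻³ = 708.3 kN.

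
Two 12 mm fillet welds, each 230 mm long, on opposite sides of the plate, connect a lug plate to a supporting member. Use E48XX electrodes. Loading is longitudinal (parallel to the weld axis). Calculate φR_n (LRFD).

E48XX → F_EXX = 480 MPa.
Effective throat t_e = 0.707 × 12 = 8.484 mm.
Total length L = 460 mm; A_we = 8.484 × 460 = 3903 mm².
F_nw = 0.6 F_EXX = 0.6 × 480 = 288 MPa.
φR_n = 0.75 × 288 × 3903 × 10⁻³ = 843 kN.

φR_n ≈ 843 kN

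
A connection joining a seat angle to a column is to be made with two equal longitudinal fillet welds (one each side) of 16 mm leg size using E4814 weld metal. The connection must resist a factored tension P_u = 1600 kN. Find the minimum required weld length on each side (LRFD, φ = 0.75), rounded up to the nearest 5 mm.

E48XX → F_EXX = 480 MPa.
Throat t_e = 0.707 × 16 = 11.31 mm.
φr_n = 0.75 × 0.6 × 480 × 11.31 × 10⁻³ = 2.443 kN/mm.
L_req = P_u / φr_n = 1600 / 2.443 = 654.8 mm total.
Per side: 654.8 / 2 = 327.4 mm.
Round up → use L = 330 mm on each side.

L = 330 mm on each side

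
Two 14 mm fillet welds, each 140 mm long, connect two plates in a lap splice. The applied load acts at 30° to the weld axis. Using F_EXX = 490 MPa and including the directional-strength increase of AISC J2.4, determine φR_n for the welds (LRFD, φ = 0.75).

t_e = 0.707 × 14 = 9.898 mm; A_we = 9.898 × 280 = 2771 mm².
Directional factor: 1.0 + 0.5 sin^1.5(30°) = 1.177.
F_nw = 0.6 × 490 × 1.177 = 346 MPa.
φR_n = 0.75 × 346 × 2771 × 10⁻³ = 719.1 kN.

φR_n ≈ 719 kN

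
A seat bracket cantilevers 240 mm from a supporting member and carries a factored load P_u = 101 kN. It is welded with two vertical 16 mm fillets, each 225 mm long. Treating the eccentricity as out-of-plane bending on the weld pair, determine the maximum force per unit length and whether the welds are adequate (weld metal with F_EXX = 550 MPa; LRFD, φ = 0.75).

L_w = 2 × 225 = 450 mm; section modulus (unit throat) S = 2 × L²/6 = 16880 mm².
Direct shear f_v = P/L_w = 101×10³/450 = 224.4 N/mm.
Moment M = P × e = 101×10³ × 240 = 24240000 N·mm; bending f_b = M/S = 1436 N/mm.
f_max = √(f_v² + f_b²) = √(224.4² + 1436²) = 1454 N/mm.
φr_n = 0.75 × 0.6 × 550 × (0.707 × 16) = 2800 N/mm → adequate.

f_max ≈ 1450 N/mm; adequate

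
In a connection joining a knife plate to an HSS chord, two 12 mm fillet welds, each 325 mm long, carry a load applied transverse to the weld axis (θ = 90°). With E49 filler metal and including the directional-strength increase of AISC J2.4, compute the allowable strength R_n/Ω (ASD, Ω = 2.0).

R_n/Ω ≈ 1220 kN

E49XX → F_EXX = 490 MPa.
t_e = 0.707 × 12 = 8.484 mm; A_we = 8.484 × 650 = 5515 mm².
Directional factor: 1.0 + 0.5 sin^1.5(90°) = 1.5.
F_nw = 0.6 × 490 × 1.5 = 441 MPa.
R_n/Ω = (441 × 5515) / 2.0 × 10⁻³ = 1216 kN.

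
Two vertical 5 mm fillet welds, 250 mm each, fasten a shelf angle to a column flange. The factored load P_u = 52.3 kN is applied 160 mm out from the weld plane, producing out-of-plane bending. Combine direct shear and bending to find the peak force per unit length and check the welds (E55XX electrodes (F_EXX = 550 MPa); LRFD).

L_w = 2 × 250 = 500 mm; section modulus (unit throat) S = 2 × L²/6 = 20830 mm².
Direct shear f_v = P/L_w = 52.3×10³/500 = 104.6 N/mm.
Moment M = P × e = 52.3×10³ × 160 = 8368000 N·mm; bending f_b = M/S = 401.7 N/mm.
f_max = √(f_v² + f_b²) = √(104.6² + 401.7²) = 415.1 N/mm.
φr_n = 0.75 × 0.6 × 550 × (0.707 × 5) = 874.9 N/mm → adequate.

f_max ≈ 415 N/mm; adequate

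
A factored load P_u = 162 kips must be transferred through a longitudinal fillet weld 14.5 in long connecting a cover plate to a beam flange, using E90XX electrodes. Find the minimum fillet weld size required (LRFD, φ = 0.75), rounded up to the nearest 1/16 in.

E90XX → F_EXX = 90 ksi.
Total weld length L = 14.5 in.
Required throat t_e = P_u / (φ × 0.6 F_EXX × L) = 162 / (0.75 × 0.6 × 90 × 14.5) = 0.2759 in.
Required leg w = t_e / 0.707 = 0.3902 in → use 7/16 in.

w = 7/16 in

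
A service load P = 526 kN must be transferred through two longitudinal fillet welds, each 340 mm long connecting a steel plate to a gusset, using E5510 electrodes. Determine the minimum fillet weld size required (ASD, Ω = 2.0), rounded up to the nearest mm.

E55XX → F_EXX = 550 MPa.
Total weld length L = 680 mm.
Required throat t_e = P × Ω / (0.6 F_EXX × L) = 526 × 2.0 / (0.6 × 550 × 680 × 10⁻³) = 4.688 mm.
Required leg w = t_e / 0.707 = 6.631 mm → use 7 mm.

w = 7 mm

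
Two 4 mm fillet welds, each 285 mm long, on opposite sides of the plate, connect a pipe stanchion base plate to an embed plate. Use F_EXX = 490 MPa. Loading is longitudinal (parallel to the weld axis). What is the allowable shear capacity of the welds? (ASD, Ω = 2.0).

R_n/Ω ≈ 237 kN

Effective throat t_e = 0.707 × 4 = 2.828 mm.
Total length L = 570 mm; A_we = 2.828 × 570 = 1612 mm².
F_nw = 0.6 F_EXX = 0.6 × 490 = 294 MPa.
R_n = 294 × 1612 × 10⁻³ = 473.9 kN; R_n/Ω = 473.9/2.0 = 237 kN.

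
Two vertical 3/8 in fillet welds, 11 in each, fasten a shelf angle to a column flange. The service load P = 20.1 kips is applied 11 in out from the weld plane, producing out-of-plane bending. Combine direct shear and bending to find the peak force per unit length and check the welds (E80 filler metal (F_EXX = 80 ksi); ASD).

L_w = 2 × 11 = 22 in; section modulus (unit throat) S = 2 × L²/6 = 40.33 in².
Direct shear f_v = P/L_w = 20.1/22 = 0.9136 kip/in.
Moment M = P × e = 20.1 × 11 = 221.1 kip·in; bending f_b = M/S = 5.482 kip/in.
f_max = √(f_v² + f_b²) = √(0.9136² + 5.482²) = 5.557 kip/in.
r_n/Ω = (1/2.0) × 0.6 × 80 × (0.707 × 0.375) = 6.363 kip/in → adequate.

f_max ≈ 5.56 kip/in; adequate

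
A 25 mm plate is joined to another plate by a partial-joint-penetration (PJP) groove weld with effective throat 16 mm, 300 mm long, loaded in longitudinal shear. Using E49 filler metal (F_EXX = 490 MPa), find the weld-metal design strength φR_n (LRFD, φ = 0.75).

φR_n ≈ 1060 kN

Effective throat (given) t_e = 16 mm.
A_we = 16 × 300 = 4800 mm².
F_nw = 0.6 F_EXX = 294 MPa.
φR_n = 0.75 × 294 × 4800 × 10⁻³ = 1058 kN.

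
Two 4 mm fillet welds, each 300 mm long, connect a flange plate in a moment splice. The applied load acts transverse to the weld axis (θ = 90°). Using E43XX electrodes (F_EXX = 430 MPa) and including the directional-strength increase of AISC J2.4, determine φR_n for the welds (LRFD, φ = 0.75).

φR_n ≈ 492 kN

t_e = 0.707 × 4 = 2.828 mm; A_we = 2.828 × 600 = 1697 mm².
Directional factor: 1.0 + 0.5 sin^1.5(90°) = 1.5.
F_nw = 0.6 × 430 × 1.5 = 387 MPa.
φR_n = 0.75 × 387 × 1697 × 10⁻³ = 492.5 kN.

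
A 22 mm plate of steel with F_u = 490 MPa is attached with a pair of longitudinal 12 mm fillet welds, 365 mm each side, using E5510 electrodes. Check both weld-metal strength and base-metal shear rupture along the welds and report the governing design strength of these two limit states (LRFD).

φR_n ≈ 1530 kN (weld metal governs)

E55XX → F_EXX = 550 MPa.
t_e = 0.707 × 12 = 8.484 mm; L = 730 mm.
Weld metal: φR_n = 0.75 × 0.6 × 550 × 8.484 × 730 × 10⁻³ = 1533 kN.
Base metal (shear rupture): φR_n = 0.75 × 0.6 × 490 × 22 × 730 × 10⁻³ = 3541 kN.
Governing: weld metal.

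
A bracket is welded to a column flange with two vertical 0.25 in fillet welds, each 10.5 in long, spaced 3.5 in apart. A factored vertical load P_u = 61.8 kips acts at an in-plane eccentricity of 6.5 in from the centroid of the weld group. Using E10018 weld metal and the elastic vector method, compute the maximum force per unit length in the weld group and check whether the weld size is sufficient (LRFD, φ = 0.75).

f_max ≈ 9.97 kip/in; NOT adequate

E100XX → F_EXX = 100 ksi.
Total weld length L_w = 21 in. Treat welds as unit-width lines.
Polar moment about centroid: J = 2[d³/12 + d(b/2)²] = 2[10.5³/12 + 10.5×1.75²] = 257.2 in³.
Direct shear f_v = P/L_w = 61.8 / 21 = 2.943 kip/in (vertical).
Torsion M = P·e = 61.8 × 6.5 = 401.7 kip·in.
Critical point at (x, y) = (1.75, 5.25) from centroid. f_tx = M·y/J = 8.198 kip/in; f_ty = M·x/J = 2.733 kip/in.
Resultant f_max = √[f_tx² + (f_v + f_ty)²] = √[8.198² + (2.943 + 2.733)²] = 9.971 kip/in.
Capacity per unit length: φr_n = 0.75 × 0.6 × 100 × (0.707 × 0.25) = 7.954 kip/in.
9.971 > 7.954 → NOT adequate.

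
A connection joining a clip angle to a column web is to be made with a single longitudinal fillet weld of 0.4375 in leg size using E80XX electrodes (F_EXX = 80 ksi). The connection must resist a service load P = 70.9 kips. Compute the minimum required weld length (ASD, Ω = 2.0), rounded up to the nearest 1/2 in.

Throat t_e = 0.707 × 0.4375 = 0.3093 in.
r_n/Ω = (0.6 × 80 × 0.3093) / 2.0 = 7.423 kip/in.
L_req = P / (r_n/Ω) = 70.9 / 7.423 = 9.551 in total.
Round up → use L = 10 in.

L = 10 in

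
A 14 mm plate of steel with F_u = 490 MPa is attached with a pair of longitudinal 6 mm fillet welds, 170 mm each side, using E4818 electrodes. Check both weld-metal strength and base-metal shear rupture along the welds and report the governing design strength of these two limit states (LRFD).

E48XX → F_EXX = 480 MPa.
t_e = 0.707 × 6 = 4.242 mm; L = 340 mm.
Weld metal: φR_n = 0.75 × 0.6 × 480 × 4.242 × 340 × 10⁻³ = 311.5 kN.
Base metal (shear rupture): φR_n = 0.75 × 0.6 × 490 × 14 × 340 × 10⁻³ = 1050 kN.
Governing: weld metal.

φR_n ≈ 312 kN (weld metal governs)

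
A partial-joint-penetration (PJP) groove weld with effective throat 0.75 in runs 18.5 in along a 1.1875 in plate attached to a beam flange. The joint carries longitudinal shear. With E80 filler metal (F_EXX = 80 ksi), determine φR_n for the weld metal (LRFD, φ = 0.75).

Effective throat (given) t_e = 0.75 in.
A_we = 0.75 × 18.5 = 13.88 in².
F_nw = 0.6 F_EXX = 48 ksi.
φR_n = 0.75 × 48 × 13.88 = 499.5 kips.

φR_n ≈ 500 kips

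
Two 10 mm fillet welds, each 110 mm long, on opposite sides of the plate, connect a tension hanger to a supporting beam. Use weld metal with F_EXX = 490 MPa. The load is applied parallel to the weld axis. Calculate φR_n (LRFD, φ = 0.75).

φR_n ≈ 343 kN

Effective throat t_e = 0.707 × 10 = 7.07 mm.
Total length L = 220 mm; A_we = 7.07 × 220 = 1555 mm².
F_nw = 0.6 F_EXX = 0.6 × 490 = 294 MPa.
φR_n = 0.75 × 294 × 1555 × 10⁻³ = 343 kN.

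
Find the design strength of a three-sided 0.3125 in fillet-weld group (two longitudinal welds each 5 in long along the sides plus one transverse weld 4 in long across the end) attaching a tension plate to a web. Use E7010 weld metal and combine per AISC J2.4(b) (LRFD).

E70XX → F_EXX = 70 ksi.
t_e = 0.707 × 0.3125 = 0.2209 in.
R_nwl = 0.6 × 70 × 0.2209 × 10 = 92.79 kips (longitudinal, 2 welds).
R_nwt = 0.6 × 70 × 0.2209 × 4 = 37.12 kips (transverse, base value).
(i) R_nwl + R_nwt = 129.9 kips; (ii) 0.85 R_nwl + 1.5 R_nwt = 134.6 kips.
R_n = max = 134.6 kips [governs: (ii)]; φR_n = 100.9 kips.

φR_n ≈ 101 kips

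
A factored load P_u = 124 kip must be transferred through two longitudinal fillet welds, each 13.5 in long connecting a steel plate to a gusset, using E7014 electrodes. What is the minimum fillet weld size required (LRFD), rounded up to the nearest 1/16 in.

w = 1/4 in

E70XX → F_EXX = 70 ksi.
Total weld length L = 27 in.
Required throat t_e = P_u / (φ × 0.6 F_EXX × L) = 124 / (0.75 × 0.6 × 70 × 27) = 0.1458 in.
Required leg w = t_e / 0.707 = 0.2062 in → use 1/4 in.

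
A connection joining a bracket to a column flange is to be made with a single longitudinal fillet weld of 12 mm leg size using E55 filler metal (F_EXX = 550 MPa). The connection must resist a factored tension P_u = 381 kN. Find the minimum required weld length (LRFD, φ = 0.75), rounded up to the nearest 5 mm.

L = 185 mm

Throat t_e = 0.707 × 12 = 8.484 mm.
φr_n = 0.75 × 0.6 × 550 × 8.484 × 10⁻³ = 2.1 kN/mm.
L_req = P_u / φr_n = 381 / 2.1 = 181.4 mm total.
Round up → use L = 185 mm.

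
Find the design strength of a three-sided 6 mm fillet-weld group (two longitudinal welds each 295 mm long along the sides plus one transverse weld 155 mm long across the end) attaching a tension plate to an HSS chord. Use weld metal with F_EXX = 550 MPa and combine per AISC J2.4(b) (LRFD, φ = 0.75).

t_e = 0.707 × 6 = 4.242 mm.
R_nwl = 0.6 × 550 × 4.242 × 590 × 10⁻³ = 825.9 kN (longitudinal, 2 welds).
R_nwt = 0.6 × 550 × 4.242 × 155 × 10⁻³ = 217 kN (transverse, base value).
(i) R_nwl + R_nwt = 1043 kN; (ii) 0.85 R_nwl + 1.5 R_nwt = 1027 kN.
R_n = max = 1043 kN [governs: (i)]; φR_n = 782.2 kN.

φR_n ≈ 782 kN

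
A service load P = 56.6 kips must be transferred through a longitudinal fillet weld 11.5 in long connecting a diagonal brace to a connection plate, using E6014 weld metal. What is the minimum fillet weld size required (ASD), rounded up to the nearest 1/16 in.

w = 7/16 in

E60XX → F_EXX = 60 ksi.
Total weld length L = 11.5 in.
Required throat t_e = P × Ω / (0.6 F_EXX × L) = 56.6 × 2.0 / (0.6 × 60 × 11.5) = 0.2734 in.
Required leg w = t_e / 0.707 = 0.3867 in → use 7/16 in.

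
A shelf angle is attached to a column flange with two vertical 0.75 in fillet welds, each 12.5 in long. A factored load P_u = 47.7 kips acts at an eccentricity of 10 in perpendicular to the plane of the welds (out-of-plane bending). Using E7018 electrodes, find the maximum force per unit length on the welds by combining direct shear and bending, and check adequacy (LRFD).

f_max ≈ 9.36 kip/in; adequate

E70XX → F_EXX = 70 ksi.
L_w = 2 × 12.5 = 25 in; section modulus (unit throat) S = 2 × L²/6 = 52.08 in².
Direct shear f_v = P/L_w = 47.7/25 = 1.908 kip/in.
Moment M = P × e = 47.7 × 10 = 477 kip·in; bending f_b = M/S = 9.158 kip/in.
f_max = √(f_v² + f_b²) = √(1.908² + 9.158²) = 9.355 kip/in.
φr_n = 0.75 × 0.6 × 70 × (0.707 × 0.75) = 16.7 kip/in → adequate.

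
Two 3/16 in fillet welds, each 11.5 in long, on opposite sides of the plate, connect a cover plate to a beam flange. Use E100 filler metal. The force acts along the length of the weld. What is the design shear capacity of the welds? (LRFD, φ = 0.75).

E100XX → F_EXX = 100 ksi.
Effective throat t_e = 0.707 × 0.1875 = 0.1326 in.
Total length L = 23 in; A_we = 0.1326 × 23 = 3.049 in².
F_nw = 0.6 F_EXX = 0.6 × 100 = 60 ksi.
φR_n = 0.75 × 60 × 3.049 = 137.2 kip.

φR_n ≈ 137 kip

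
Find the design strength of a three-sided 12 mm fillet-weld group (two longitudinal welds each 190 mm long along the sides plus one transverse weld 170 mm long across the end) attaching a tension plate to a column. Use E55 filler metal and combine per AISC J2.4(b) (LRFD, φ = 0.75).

φR_n ≈ 1210 kN

E55XX → F_EXX = 550 MPa.
t_e = 0.707 × 12 = 8.484 mm.
R_nwl = 0.6 × 550 × 8.484 × 380 × 10⁻³ = 1064 kN (longitudinal, 2 welds).
R_nwt = 0.6 × 550 × 8.484 × 170 × 10⁻³ = 476 kN (transverse, base value).
(i) R_nwl + R_nwt = 1540 kN; (ii) 0.85 R_nwl + 1.5 R_nwt = 1618 kN.
R_n = max = 1618 kN [governs: (ii)]; φR_n = 1214 kN.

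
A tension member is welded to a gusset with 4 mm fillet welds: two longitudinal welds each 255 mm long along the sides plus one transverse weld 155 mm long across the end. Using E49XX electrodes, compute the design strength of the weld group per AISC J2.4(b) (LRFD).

φR_n ≈ 415 kN

E49XX → F_EXX = 490 MPa.
t_e = 0.707 × 4 = 2.828 mm.
R_nwl = 0.6 × 490 × 2.828 × 510 × 10⁻³ = 424 kN (longitudinal, 2 welds).
R_nwt = 0.6 × 490 × 2.828 × 155 × 10⁻³ = 128.9 kN (transverse, base value).
(i) R_nwl + R_nwt = 552.9 kN; (ii) 0.85 R_nwl + 1.5 R_nwt = 553.7 kN.
R_n = max = 553.7 kN [governs: (ii)]; φR_n = 415.3 kN.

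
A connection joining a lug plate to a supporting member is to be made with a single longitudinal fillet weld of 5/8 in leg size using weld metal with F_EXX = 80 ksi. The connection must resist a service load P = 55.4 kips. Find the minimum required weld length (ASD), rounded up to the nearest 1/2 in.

L = 5.5 in

Throat t_e = 0.707 × 0.625 = 0.4419 in.
r_n/Ω = (0.6 × 80 × 0.4419) / 2.0 = 10.6 kip/in.
L_req = P / (r_n/Ω) = 55.4 / 10.6 = 5.224 in total.
Round up → use L = 5.5 in.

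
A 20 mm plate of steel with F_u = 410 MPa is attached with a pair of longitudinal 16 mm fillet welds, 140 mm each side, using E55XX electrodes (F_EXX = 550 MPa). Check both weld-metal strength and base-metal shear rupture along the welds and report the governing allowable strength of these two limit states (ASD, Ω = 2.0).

R_n/Ω ≈ 523 kN (weld metal governs)

t_e = 0.707 × 16 = 11.31 mm; L = 280 mm.
Weld metal: R_n/Ω = (1/2.0) × 0.6 × 550 × 11.31 × 280 × 10⁻³ = 522.6 kN.
Base metal (shear rupture): R_n/Ω = (1/2.0) × 0.6 × 410 × 20 × 280 × 10⁻³ = 688.8 kN.
Governing: weld metal.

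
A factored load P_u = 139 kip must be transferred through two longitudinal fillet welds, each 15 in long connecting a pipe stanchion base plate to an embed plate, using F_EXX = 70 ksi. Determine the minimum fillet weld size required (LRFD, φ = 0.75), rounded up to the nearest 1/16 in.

Total weld length L = 30 in.
Required throat t_e = P_u / (φ × 0.6 F_EXX × L) = 139 / (0.75 × 0.6 × 70 × 30) = 0.1471 in.
Required leg w = t_e / 0.707 = 0.208 in → use 1/4 in.

w = 1/4 in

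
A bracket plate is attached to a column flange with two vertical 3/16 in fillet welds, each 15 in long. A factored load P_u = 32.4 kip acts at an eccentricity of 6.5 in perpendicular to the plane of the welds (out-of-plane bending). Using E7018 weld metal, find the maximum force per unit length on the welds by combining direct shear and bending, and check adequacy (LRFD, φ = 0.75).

f_max ≈ 3.01 kip/in; adequate

E70XX → F_EXX = 70 ksi.
L_w = 2 × 15 = 30 in; section modulus (unit throat) S = 2 × L²/6 = 75 in².
Direct shear f_v = P/L_w = 32.4/30 = 1.08 kip/in.
Moment M = P × e = 32.4 × 6.5 = 210.6 kip·in; bending f_b = M/S = 2.808 kip/in.
f_max = √(f_v² + f_b²) = √(1.08² + 2.808²) = 3.009 kip/in.
φr_n = 0.75 × 0.6 × 70 × (0.707 × 0.1875) = 4.176 kip/in → adequate.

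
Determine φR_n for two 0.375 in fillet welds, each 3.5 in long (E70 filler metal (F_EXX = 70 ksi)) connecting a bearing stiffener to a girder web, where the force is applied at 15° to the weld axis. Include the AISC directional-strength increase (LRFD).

φR_n ≈ 62.3 kips

t_e = 0.707 × 0.375 = 0.2651 in; A_we = 0.2651 × 7 = 1.856 in².
Directional factor: 1.0 + 0.5 sin^1.5(15°) = 1.066.
F_nw = 0.6 × 70 × 1.066 = 44.77 ksi.
φR_n = 0.75 × 44.77 × 1.856 = 62.31 kips.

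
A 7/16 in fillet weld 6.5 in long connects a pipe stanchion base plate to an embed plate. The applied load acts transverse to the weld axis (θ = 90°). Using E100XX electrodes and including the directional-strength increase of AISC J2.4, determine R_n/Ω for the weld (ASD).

E100XX → F_EXX = 100 ksi.
t_e = 0.707 × 0.4375 = 0.3093 in; A_we = 0.3093 × 6.5 = 2.011 in².
Directional factor: 1.0 + 0.5 sin^1.5(90°) = 1.5.
F_nw = 0.6 × 100 × 1.5 = 90 ksi.
R_n/Ω = (90 × 2.011) / 2.0 = 90.47 kip.

R_n/Ω ≈ 90.5 kip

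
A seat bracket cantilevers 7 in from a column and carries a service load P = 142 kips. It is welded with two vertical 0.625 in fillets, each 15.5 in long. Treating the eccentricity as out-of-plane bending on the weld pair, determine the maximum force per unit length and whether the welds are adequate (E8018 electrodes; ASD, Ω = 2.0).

f_max ≈ 13.2 kip/in; NOT adequate

E80XX → F_EXX = 80 ksi.
L_w = 2 × 15.5 = 31 in; section modulus (unit throat) S = 2 × L²/6 = 80.08 in².
Direct shear f_v = P/L_w = 142/31 = 4.581 kip/in.
Moment M = P × e = 142 × 7 = 994 kip·in; bending f_b = M/S = 12.41 kip/in.
f_max = √(f_v² + f_b²) = √(4.581² + 12.41²) = 13.23 kip/in.
r_n/Ω = (1/2.0) × 0.6 × 80 × (0.707 × 0.625) = 10.6 kip/in → NOT adequate.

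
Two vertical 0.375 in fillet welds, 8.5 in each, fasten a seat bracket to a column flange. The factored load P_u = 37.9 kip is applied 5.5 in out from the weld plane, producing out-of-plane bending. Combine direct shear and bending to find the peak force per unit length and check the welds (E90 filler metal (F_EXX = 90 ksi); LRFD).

f_max ≈ 8.94 kip/in; adequate

L_w = 2 × 8.5 = 17 in; section modulus (unit throat) S = 2 × L²/6 = 24.08 in².
Direct shear f_v = P/L_w = 37.9/17 = 2.229 kip/in.
Moment M = P × e = 37.9 × 5.5 = 208.45 kip·in; bending f_b = M/S = 8.655 kip/in.
f_max = √(f_v² + f_b²) = √(2.229² + 8.655²) = 8.938 kip/in.
φr_n = 0.75 × 0.6 × 90 × (0.707 × 0.375) = 10.74 kip/in → adequate.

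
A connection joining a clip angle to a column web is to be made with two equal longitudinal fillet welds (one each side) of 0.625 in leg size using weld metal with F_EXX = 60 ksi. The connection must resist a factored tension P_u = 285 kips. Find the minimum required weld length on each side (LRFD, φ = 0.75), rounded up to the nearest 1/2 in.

L = 12 in on each side

Throat t_e = 0.707 × 0.625 = 0.4419 in.
φr_n = 0.75 × 0.6 × 60 × 0.4419 = 11.93 kips/in.
L_req = P_u / φr_n = 285 / 11.93 = 23.89 in total.
Per side: 23.89 / 2 = 11.94 in.
Round up → use L = 12 in on each side.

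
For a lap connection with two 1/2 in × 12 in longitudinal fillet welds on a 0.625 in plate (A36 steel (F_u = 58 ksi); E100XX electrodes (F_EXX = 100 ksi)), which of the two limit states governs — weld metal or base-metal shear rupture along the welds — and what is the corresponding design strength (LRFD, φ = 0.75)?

φR_n ≈ 382 kip (weld metal governs)

t_e = 0.707 × 0.5 = 0.3535 in; L = 24 in.
Weld metal: φR_n = 0.75 × 0.6 × 100 × 0.3535 × 24 = 381.8 kip.
Base metal (shear rupture): φR_n = 0.75 × 0.6 × 58 × 0.625 × 24 = 391.5 kip.
Governing: weld metal.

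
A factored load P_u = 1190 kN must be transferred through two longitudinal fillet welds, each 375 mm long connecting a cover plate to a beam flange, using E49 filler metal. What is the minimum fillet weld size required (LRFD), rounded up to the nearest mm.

E49XX → F_EXX = 490 MPa.
Total weld length L = 750 mm.
Required throat t_e = P_u / (φ × 0.6 F_EXX × L) = 1190 / (0.75 × 0.6 × 490 × 750 × 10⁻³) = 7.196 mm.
Required leg w = t_e / 0.707 = 10.18 mm → use 11 mm.

w = 11 mm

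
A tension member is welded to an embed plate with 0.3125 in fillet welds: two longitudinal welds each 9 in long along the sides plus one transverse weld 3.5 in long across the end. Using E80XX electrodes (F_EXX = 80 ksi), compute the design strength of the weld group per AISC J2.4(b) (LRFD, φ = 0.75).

φR_n ≈ 171 kip

t_e = 0.707 × 0.3125 = 0.2209 in.
R_nwl = 0.6 × 80 × 0.2209 × 18 = 190.9 kip (longitudinal, 2 welds).
R_nwt = 0.6 × 80 × 0.2209 × 3.5 = 37.12 kip (transverse, base value).
(i) R_nwl + R_nwt = 228 kip; (ii) 0.85 R_nwl + 1.5 R_nwt = 217.9 kip.
R_n = max = 228 kip [governs: (i)]; φR_n = 171 kip.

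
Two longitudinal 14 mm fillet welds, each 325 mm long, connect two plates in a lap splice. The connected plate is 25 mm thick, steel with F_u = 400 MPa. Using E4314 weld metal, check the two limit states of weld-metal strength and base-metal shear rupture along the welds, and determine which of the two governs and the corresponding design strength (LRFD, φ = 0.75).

φR_n ≈ 1240 kN (weld metal governs)

E43XX → F_EXX = 430 MPa.
t_e = 0.707 × 14 = 9.898 mm; L = 650 mm.
Weld metal: φR_n = 0.75 × 0.6 × 430 × 9.898 × 650 × 10⁻³ = 1245 kN.
Base metal (shear rupture): φR_n = 0.75 × 0.6 × 400 × 25 × 650 × 10⁻³ = 2925 kN.
Governing: weld metal.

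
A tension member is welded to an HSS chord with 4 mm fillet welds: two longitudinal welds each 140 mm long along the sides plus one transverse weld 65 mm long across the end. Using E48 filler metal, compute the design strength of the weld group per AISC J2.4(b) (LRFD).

E48XX → F_EXX = 480 MPa.
t_e = 0.707 × 4 = 2.828 mm.
R_nwl = 0.6 × 480 × 2.828 × 280 × 10⁻³ = 228 kN (longitudinal, 2 welds).
R_nwt = 0.6 × 480 × 2.828 × 65 × 10⁻³ = 52.94 kN (transverse, base value).
(i) R_nwl + R_nwt = 281 kN; (ii) 0.85 R_nwl + 1.5 R_nwt = 273.3 kN.
R_n = max = 281 kN [governs: (i)]; φR_n = 210.7 kN.

φR_n ≈ 211 kN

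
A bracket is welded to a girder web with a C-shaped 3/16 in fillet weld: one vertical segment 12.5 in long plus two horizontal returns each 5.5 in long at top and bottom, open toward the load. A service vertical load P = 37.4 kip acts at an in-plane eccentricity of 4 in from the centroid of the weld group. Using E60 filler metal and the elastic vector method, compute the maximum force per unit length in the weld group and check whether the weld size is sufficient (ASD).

E60XX → F_EXX = 60 ksi.
Total weld length L_w = 23.5 in. Treat welds as unit-width lines.
Centroid: x̄ = 2×5.5×2.75 / 23.5 = 1.287 in from the vertical weld.
Polar moment about centroid: J = I_x + I_y = [12.5³/12 + 2×5.5×6.25²] + [12.5×1.287² + 2(5.5³/12 + 5.5×1.463²)] = 664.4 in³.
Direct shear f_v = P/L_w = 37.4 / 23.5 = 1.591 kip/in (vertical).
Torsion M = P·e = 37.4 × 4 = 149.6 kip·in.
Critical point at (x, y) = (4.213, 6.25) from centroid. f_tx = M·y/J = 1.407 kip/in; f_ty = M·x/J = 0.9485 kip/in.
Resultant f_max = √[f_tx² + (f_v + f_ty)²] = √[1.407² + (1.591 + 0.9485)²] = 2.904 kip/in.
Capacity per unit length: r_n/Ω = (1/2.0) × 0.6 × 60 × (0.707 × 0.1875) = 2.386 kip/in.
2.904 > 2.386 → NOT adequate.

f_max ≈ 2.9 kip/in; NOT adequate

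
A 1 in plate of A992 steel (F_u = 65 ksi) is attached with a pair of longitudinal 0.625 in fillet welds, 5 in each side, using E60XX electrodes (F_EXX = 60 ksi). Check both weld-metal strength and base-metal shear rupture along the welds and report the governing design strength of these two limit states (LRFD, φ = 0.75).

t_e = 0.707 × 0.625 = 0.4419 in; L = 10 in.
Weld metal: φR_n = 0.75 × 0.6 × 60 × 0.4419 × 10 = 119.3 kips.
Base metal (shear rupture): φR_n = 0.75 × 0.6 × 65 × 1 × 10 = 292.5 kips.
Governing: weld metal.

φR_n ≈ 119 kips (weld metal governs)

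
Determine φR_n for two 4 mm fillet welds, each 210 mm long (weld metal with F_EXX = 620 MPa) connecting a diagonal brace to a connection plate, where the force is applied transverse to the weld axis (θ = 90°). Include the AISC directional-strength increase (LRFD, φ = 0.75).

φR_n ≈ 497 kN

t_e = 0.707 × 4 = 2.828 mm; A_we = 2.828 × 420 = 1188 mm².
Directional factor: 1.0 + 0.5 sin^1.5(90°) = 1.5.
F_nw = 0.6 × 620 × 1.5 = 558 MPa.
φR_n = 0.75 × 558 × 1188 × 10⁻³ = 497.1 kN.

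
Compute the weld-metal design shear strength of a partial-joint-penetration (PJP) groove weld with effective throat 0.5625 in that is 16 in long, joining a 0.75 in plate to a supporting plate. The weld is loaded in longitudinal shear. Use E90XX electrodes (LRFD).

φR_n ≈ 364 kip

E90XX → F_EXX = 90 ksi.
Effective throat (given) t_e = 0.5625 in.
A_we = 0.5625 × 16 = 9 in².
F_nw = 0.6 F_EXX = 54 ksi.
φR_n = 0.75 × 54 × 9 = 364.5 kip.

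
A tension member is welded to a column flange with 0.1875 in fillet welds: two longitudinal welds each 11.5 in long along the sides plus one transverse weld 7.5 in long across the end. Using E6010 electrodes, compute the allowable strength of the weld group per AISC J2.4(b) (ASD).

R_n/Ω ≈ 73.5 kip

E60XX → F_EXX = 60 ksi.
t_e = 0.707 × 0.1875 = 0.1326 in.
R_nwl = 0.6 × 60 × 0.1326 × 23 = 109.8 kip (longitudinal, 2 welds).
R_nwt = 0.6 × 60 × 0.1326 × 7.5 = 35.79 kip (transverse, base value).
(i) R_nwl + R_nwt = 145.6 kip; (ii) 0.85 R_nwl + 1.5 R_nwt = 147 kip.
R_n = max = 147 kip [governs: (ii)]; R_n/Ω = 73.49 kip.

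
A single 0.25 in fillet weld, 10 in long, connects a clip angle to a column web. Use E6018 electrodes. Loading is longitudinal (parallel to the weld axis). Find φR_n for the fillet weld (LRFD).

E60XX → F_EXX = 60 ksi.
Effective throat t_e = 0.707 × 0.25 = 0.1767 in.
Total length L = 10 in; A_we = 0.1767 × 10 = 1.767 in².
F_nw = 0.6 F_EXX = 0.6 × 60 = 36 ksi.
φR_n = 0.75 × 36 × 1.767 = 47.72 kips.

φR_n ≈ 47.7 kips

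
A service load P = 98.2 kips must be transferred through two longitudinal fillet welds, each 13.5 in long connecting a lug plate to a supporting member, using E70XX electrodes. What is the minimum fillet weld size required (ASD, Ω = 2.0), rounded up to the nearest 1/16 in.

w = 1/4 in

E70XX → F_EXX = 70 ksi.
Total weld length L = 27 in.
Required throat t_e = P × Ω / (0.6 F_EXX × L) = 98.2 × 2.0 / (0.6 × 70 × 27) = 0.1732 in.
Required leg w = t_e / 0.707 = 0.245 in → use 1/4 in.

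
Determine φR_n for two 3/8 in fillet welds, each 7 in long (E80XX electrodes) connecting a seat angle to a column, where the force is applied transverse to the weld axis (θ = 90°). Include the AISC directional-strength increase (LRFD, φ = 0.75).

φR_n ≈ 200 kips

E80XX → F_EXX = 80 ksi.
t_e = 0.707 × 0.375 = 0.2651 in; A_we = 0.2651 × 14 = 3.712 in².
Directional factor: 1.0 + 0.5 sin^1.5(90°) = 1.5.
F_nw = 0.6 × 80 × 1.5 = 72 ksi.
φR_n = 0.75 × 72 × 3.712 = 200.4 kips.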